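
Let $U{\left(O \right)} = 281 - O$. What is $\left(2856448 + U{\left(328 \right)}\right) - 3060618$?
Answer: $-204217$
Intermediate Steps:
$\left(2856448 + U{\left(328 \right)}\right) - 3060618 = \left(2856448 + \left(281 - 328\right)\right) - 3060618 = \left(2856448 - 47\right) - 3060618 = 2856401 - 3060618 = -204217$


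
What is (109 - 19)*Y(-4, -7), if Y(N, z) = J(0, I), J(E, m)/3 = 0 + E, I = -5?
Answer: 0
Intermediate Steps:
J(E, m) = 3*E (J(E, m) = 3*(0 + E) = 3*E)
Y(N, z) = 0 (Y(N, z) = 3*0 = 0)
(109 - 19)*Y(-4, -7) = (109 - 19)*0 = 90*0 = 0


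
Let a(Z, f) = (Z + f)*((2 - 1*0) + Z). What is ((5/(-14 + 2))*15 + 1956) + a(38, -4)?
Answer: 13239/4 ≈ 3309.8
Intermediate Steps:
a(Z, f) = (2 + Z)*(Z + f) (a(Z, f) = (Z + f)*((2 + 0) + Z) = (Z + f)*(2 + Z) = (2 + Z)*(Z + f))
((5/(-14 + 2))*15 + 1956) + a(38, -4) = ((5/(-14 + 2))*15 + 1956) + (38² + 2*38 + 2*(-4) + 38*(-4)) = ((5/(-12))*15 + 1956) + (1444 + 76 - 8 - 152) = (-1/12*5*15 + 1956) + 1360 = (-5/12*15 + 1956) + 1360 = (-25/4 + 1956) + 1360 = 7799/4 + 1360 = 13239/4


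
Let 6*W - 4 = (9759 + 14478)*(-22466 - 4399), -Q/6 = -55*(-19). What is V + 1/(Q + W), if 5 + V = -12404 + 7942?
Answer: -2908752362013/651164621 ≈ -4467.0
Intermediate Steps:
V = -4467 (V = -5 + (-12404 + 7942) = -5 - 4462 = -4467)
Q = -6270 (Q = -(-330)*(-19) = -6*1045 = -6270)
W = -651127001/6 (W = ⅔ + ((9759 + 14478)*(-22466 - 4399))/6 = ⅔ + (24237*(-26865))/6 = ⅔ + (⅙)*(-651127005) = ⅔ - 217042335/2 = -651127001/6 ≈ -1.0852e+8)
V + 1/(Q + W) = -4467 + 1/(-6270 - 651127001/6) = -4467 + 1/(-651164621/6) = -4467 - 6/651164621 = -2908752362013/651164621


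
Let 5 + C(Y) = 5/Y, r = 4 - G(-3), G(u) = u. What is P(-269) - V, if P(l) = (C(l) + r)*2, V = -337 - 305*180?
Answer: 14859819/269 ≈ 55241.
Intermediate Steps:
V = -55237 (V = -337 - 54900 = -55237)
r = 7 (r = 4 - 1*(-3) = 4 + 3 = 7)
C(Y) = -5 + 5/Y
P(l) = 4 + 10/l (P(l) = ((-5 + 5/l) + 7)*2 = (2 + 5/l)*2 = 4 + 10/l)
P(-269) - V = (4 + 10/(-269)) - 1*(-55237) = (4 + 10*(-1/269)) + 55237 = (4 - 10/269) + 55237 = 1066/269 + 55237 = 14859819/269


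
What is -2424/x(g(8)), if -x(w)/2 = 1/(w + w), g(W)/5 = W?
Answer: 96960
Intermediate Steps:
g(W) = 5*W
x(w) = -1/w (x(w) = -2/(w + w) = -2*1/(2*w) = -1/w)
-2424/x(g(8)) = -2424/((-1/(5*8))) = -2424/((-1/40)) = -2424/((-1*1/40)) = -2424/(-1/40) = -2424*(-40) = 96960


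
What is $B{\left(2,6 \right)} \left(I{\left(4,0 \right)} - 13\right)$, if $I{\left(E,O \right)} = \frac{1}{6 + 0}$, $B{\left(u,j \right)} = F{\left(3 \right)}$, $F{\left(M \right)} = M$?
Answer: $- \frac{77}{2} \approx -38.5$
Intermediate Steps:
$B{\left(u,j \right)} = 3$
$I{\left(E,O \right)} = \frac{1}{6}$
$B{\left(2,6 \right)} \left(I{\left(4,0 \right)} - 13\right) = 3 \left(\frac{1}{6} - 13\right) = 3 \left(- \frac{77}{6}\right) = - \frac{77}{2}$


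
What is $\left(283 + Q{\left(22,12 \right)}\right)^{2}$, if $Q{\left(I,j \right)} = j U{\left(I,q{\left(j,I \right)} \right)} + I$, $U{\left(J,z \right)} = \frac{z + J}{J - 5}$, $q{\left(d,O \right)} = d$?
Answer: $108241$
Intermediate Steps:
$U{\left(J,z \right)} = \frac{J + z}{-5 + J}$
$Q{\left(I,j \right)} = I + \frac{j \left(I + j\right)}{-5 + I}$ ($Q{\left(I,j \right)} = j \frac{I + j}{-5 + I} + I = \frac{j \left(I + j\right)}{-5 + I} + I = I + \frac{j \left(I + j\right)}{-5 + I}$)
$\left(283 + Q{\left(22,12 \right)}\right)^{2} = \left(283 + \frac{22 \left(-5 + 22\right) + 12 \left(22 + 12\right)}{-5 + 22}\right)^{2} = \left(283 + \frac{22 \cdot 17 + 12 \cdot 34}{17}\right)^{2} = \left(283 + \frac{374 + 408}{17}\right)^{2} = \left(283 + \frac{1}{17} \cdot 782\right)^{2} = \left(283 + 46\right)^{2} = 329^{2} = 108241$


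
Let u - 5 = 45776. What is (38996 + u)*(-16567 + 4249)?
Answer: -1044283086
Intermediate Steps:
u = 45781 (u = 5 + 45776 = 45781)
(38996 + u)*(-16567 + 4249) = (38996 + 45781)*(-16567 + 4249) = 84777*(-12318) = -1044283086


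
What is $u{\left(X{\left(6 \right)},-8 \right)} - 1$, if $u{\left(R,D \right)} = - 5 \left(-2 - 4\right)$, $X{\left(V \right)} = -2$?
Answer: $29$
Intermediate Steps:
$u{\left(R,D \right)} = 30$ ($u{\left(R,D \right)} = \left(-5\right) \left(-6\right) = 30$)
$u{\left(X{\left(6 \right)},-8 \right)} - 1 = 30 - 1 = 29$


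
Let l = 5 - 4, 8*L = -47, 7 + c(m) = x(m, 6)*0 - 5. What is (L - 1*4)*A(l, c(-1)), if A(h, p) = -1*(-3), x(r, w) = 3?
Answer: -237/8 ≈ -29.625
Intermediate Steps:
c(m) = -12 (c(m) = -7 + (3*0 - 5) = -7 + (0 - 5) = -7 - 5 = -12)
L = -47/8 (L = (1/8)*(-47) = -47/8 ≈ -5.8750)
l = 1
A(h, p) = 3
(L - 1*4)*A(l, c(-1)) = (-47/8 - 1*4)*3 = (-47/8 - 4)*3 = -79/8*3 = -237/8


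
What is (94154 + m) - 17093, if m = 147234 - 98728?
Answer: 125567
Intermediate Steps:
m = 48506
(94154 + m) - 17093 = (94154 + 48506) - 17093 = 142660 - 17093 = 125567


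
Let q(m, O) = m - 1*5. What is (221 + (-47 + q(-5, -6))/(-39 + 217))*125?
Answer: 4910125/178 ≈ 27585.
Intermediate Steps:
q(m, O) = -5 + m (q(m, O) = m - 5 = -5 + m)
(221 + (-47 + q(-5, -6))/(-39 + 217))*125 = (221 + (-47 + (-5 - 5))/(-39 + 217))*125 = (221 + (-47 - 10)/178)*125 = (221 - 57*1/178)*125 = (221 - 57/178)*125 = (39281/178)*125 = 4910125/178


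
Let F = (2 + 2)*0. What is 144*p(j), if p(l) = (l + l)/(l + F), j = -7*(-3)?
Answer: 288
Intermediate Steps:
F = 0 (F = 4*0 = 0)
j = 21
p(l) = 2 (p(l) = (l + l)/(l + 0) = (2*l)/l = 2)
144*p(j) = 144*2 = 288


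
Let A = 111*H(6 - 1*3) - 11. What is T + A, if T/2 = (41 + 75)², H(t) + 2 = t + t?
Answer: 27345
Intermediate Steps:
H(t) = -2 + 2*t (H(t) = -2 + (t + t) = -2 + 2*t)
T = 26912 (T = 2*(41 + 75)² = 2*116² = 2*13456 = 26912)
A = 433 (A = 111*(-2 + 2*(6 - 1*3)) - 11 = 111*(-2 + 2*(6 - 3)) - 11 = 111*(-2 + 2*3) - 11 = 111*(-2 + 6) - 11 = 111*4 - 11 = 444 - 11 = 433)
T + A = 26912 + 433 = 27345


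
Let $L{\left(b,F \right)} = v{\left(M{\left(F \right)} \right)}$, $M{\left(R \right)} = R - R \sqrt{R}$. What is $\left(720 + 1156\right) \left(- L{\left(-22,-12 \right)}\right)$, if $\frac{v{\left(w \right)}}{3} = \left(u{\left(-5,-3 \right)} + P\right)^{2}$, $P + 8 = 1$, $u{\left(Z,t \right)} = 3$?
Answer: $-90048$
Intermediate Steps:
$P = -7$ ($P = -8 + 1 = -7$)
$M{\left(R \right)} = R - R^{\frac{3}{2}}$
$v{\left(w \right)} = 48$ ($v{\left(w \right)} = 3 \left(3 - 7\right)^{2} = 3 \left(-4\right)^{2} = 3 \cdot 16 = 48$)
$L{\left(b,F \right)} = 48$
$\left(720 + 1156\right) \left(- L{\left(-22,-12 \right)}\right) = \left(720 + 1156\right) \left(\left(-1\right) 48\right) = 1876 \left(-48\right) = -90048$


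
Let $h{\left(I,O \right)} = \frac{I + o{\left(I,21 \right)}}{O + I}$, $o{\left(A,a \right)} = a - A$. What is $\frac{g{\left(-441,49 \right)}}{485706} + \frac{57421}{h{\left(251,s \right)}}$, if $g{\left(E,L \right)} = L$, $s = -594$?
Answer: $- \frac{151844054103}{161902} \approx -9.3788 \cdot 10^{5}$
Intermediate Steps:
$h{\left(I,O \right)} = \frac{21}{I + O}$ ($h{\left(I,O \right)} = \frac{I - \left(-21 + I\right)}{O + I} = \frac{21}{I + O}$)
$\frac{g{\left(-441,49 \right)}}{485706} + \frac{57421}{h{\left(251,s \right)}} = \frac{49}{485706} + \frac{57421}{21 \frac{1}{251 - 594}} = 49 \cdot \frac{1}{485706} + \frac{57421}{21 \frac{1}{-343}} = \frac{49}{485706} + \frac{57421}{21 \left(- \frac{1}{343}\right)} = \frac{49}{485706} + \frac{57421}{- \frac{3}{49}} = \frac{49}{485706} + 57421 \left(- \frac{49}{3}\right) = \frac{49}{485706} - \frac{2813629}{3} = - \frac{151844054103}{161902}$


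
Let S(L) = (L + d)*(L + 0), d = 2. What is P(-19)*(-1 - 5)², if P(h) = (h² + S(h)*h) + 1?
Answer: -207900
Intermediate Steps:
S(L) = L*(2 + L) (S(L) = (L + 2)*(L + 0) = (2 + L)*L = L*(2 + L))
P(h) = 1 + h² + h²*(2 + h) (P(h) = (h² + (h*(2 + h))*h) + 1 = (h² + h²*(2 + h)) + 1 = 1 + h² + h²*(2 + h))
P(-19)*(-1 - 5)² = (1 + (-19)³ + 3*(-19)²)*(-1 - 5)² = (1 - 6859 + 3*361)*(-6)² = (1 - 6859 + 1083)*36 = -5775*36 = -207900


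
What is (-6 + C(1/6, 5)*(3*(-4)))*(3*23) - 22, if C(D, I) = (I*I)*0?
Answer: -436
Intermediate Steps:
C(D, I) = 0 (C(D, I) = I**2*0 = 0)
(-6 + C(1/6, 5)*(3*(-4)))*(3*23) - 22 = (-6 + 0*(3*(-4)))*(3*23) - 22 = (-6 + 0*(-12))*69 - 22 = (-6 + 0)*69 - 22 = -6*69 - 22 = -414 - 22 = -436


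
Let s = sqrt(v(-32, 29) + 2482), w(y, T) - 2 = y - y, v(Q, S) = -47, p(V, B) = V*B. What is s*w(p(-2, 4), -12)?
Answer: 2*sqrt(2435) ≈ 98.691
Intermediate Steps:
p(V, B) = B*V
w(y, T) = 2 (w(y, T) = 2 + (y - y) = 2 + 0 = 2)
s = sqrt(2435) (s = sqrt(-47 + 2482) = sqrt(2435) ≈ 49.346)
s*w(p(-2, 4), -12) = sqrt(2435)*2 = 2*sqrt(2435)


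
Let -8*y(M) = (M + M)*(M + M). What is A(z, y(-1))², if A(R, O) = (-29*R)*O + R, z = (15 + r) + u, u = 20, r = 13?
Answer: 553536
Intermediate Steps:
y(M) = -M²/2 (y(M) = -(M + M)*(M + M)/8 = -2*M*2*M/8 = -M²/2)
z = 48 (z = (15 + 13) + 20 = 28 + 20 = 48)
A(R, O) = R - 29*O*R (A(R, O) = -29*O*R + R = R - 29*O*R)
A(z, y(-1))² = (48*(1 - (-29)*(-1)²/2))² = (48*(1 - (-29)/2))² = (48*(1 - 29*(-½)))² = (48*(1 + 29/2))² = (48*(31/2))² = 744² = 553536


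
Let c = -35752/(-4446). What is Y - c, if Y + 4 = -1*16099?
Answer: -35814845/2223 ≈ -16111.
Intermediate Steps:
c = 17876/2223 (c = -35752*(-1/4446) = 17876/2223 ≈ 8.0414)
Y = -16103 (Y = -4 - 1*16099 = -4 - 16099 = -16103)
Y - c = -16103 - 1*17876/2223 = -16103 - 17876/2223 = -35814845/2223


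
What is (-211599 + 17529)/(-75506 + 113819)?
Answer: -64690/12771 ≈ -5.0654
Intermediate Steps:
(-211599 + 17529)/(-75506 + 113819) = -194070/38313 = -194070*1/38313 = -64690/12771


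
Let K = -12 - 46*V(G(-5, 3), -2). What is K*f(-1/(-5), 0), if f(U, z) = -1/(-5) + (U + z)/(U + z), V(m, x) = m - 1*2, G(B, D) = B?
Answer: 372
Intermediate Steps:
V(m, x) = -2 + m (V(m, x) = m - 2 = -2 + m)
f(U, z) = 6/5 (f(U, z) = -1*(-⅕) + 1 = ⅕ + 1 = 6/5)
K = 310 (K = -12 - 46*(-2 - 5) = -12 - 46*(-7) = -12 + 322 = 310)
K*f(-1/(-5), 0) = 310*(6/5) = 372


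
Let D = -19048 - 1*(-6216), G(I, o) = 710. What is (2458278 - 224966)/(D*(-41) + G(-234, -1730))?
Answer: 1116656/263411 ≈ 4.2392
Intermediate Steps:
D = -12832 (D = -19048 + 6216 = -12832)
(2458278 - 224966)/(D*(-41) + G(-234, -1730)) = (2458278 - 224966)/(-12832*(-41) + 710) = 2233312/(526112 + 710) = 2233312/526822 = 2233312*(1/526822) = 1116656/263411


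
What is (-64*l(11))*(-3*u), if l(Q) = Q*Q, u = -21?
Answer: -487872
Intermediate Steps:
l(Q) = Q²
(-64*l(11))*(-3*u) = (-64*11²)*(-3*(-21)) = -64*121*63 = -7744*63 = -487872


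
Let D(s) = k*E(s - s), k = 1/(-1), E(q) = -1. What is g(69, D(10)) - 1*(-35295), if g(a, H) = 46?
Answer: 35341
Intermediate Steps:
k = -1
D(s) = 1 (D(s) = -1*(-1) = 1)
g(69, D(10)) - 1*(-35295) = 46 - 1*(-35295) = 46 + 35295 = 35341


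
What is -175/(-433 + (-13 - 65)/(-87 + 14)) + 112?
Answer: 3544247/31531 ≈ 112.41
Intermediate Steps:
-175/(-433 + (-13 - 65)/(-87 + 14)) + 112 = -175/(-433 - 78/(-73)) + 112 = -175/(-433 - 78*(-1/73)) + 112 = -175/(-433 + 78/73) + 112 = -175/(-31531/73) + 112 = -175*(-73/31531) + 112 = 12775/31531 + 112 = 3544247/31531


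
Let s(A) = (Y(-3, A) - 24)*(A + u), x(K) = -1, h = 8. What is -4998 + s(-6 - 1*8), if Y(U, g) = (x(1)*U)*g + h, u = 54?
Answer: -7318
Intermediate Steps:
Y(U, g) = 8 - U*g (Y(U, g) = (-U)*g + 8 = -U*g + 8 = 8 - U*g)
s(A) = (-16 + 3*A)*(54 + A) (s(A) = ((8 - 1*(-3)*A) - 24)*(A + 54) = ((8 + 3*A) - 24)*(54 + A) = (-16 + 3*A)*(54 + A))
-4998 + s(-6 - 1*8) = -4998 + (-864 + 3*(-6 - 1*8)² + 146*(-6 - 1*8)) = -4998 + (-864 + 3*(-6 - 8)² + 146*(-6 - 8)) = -4998 + (-864 + 3*(-14)² + 146*(-14)) = -4998 + (-864 + 3*196 - 2044) = -4998 + (-864 + 588 - 2044) = -4998 - 2320 = -7318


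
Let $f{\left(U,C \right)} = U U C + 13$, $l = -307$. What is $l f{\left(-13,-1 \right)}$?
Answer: $47892$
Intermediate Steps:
$f{\left(U,C \right)} = 13 + C U^{2}$ ($f{\left(U,C \right)} = U^{2} C + 13 = C U^{2} + 13 = 13 + C U^{2}$)
$l f{\left(-13,-1 \right)} = - 307 \left(13 - \left(-13\right)^{2}\right) = - 307 \left(13 - 169\right) = \left(-307\right) \left(-156\right) = 47892$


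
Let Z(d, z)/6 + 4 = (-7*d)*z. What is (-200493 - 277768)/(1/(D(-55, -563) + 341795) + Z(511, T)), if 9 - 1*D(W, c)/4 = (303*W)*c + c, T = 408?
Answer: 17784372980717/325615548190441 ≈ 0.054618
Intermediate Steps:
D(W, c) = 36 - 4*c - 1212*W*c (D(W, c) = 36 - 4*((303*W)*c + c) = 36 - 4*(303*W*c + c) = 36 - 4*(c + 303*W*c) = 36 + (-4*c - 1212*W*c) = 36 - 4*c - 1212*W*c)
Z(d, z) = -24 - 42*d*z (Z(d, z) = -24 + 6*((-7*d)*z) = -24 + 6*(-7*d*z) = -24 - 42*d*z)
(-200493 - 277768)/(1/(D(-55, -563) + 341795) + Z(511, T)) = (-200493 - 277768)/(1/((36 - 4*(-563) - 1212*(-55)*(-563)) + 341795) + (-24 - 42*511*408)) = -478261/(1/((36 + 2252 - 37529580) + 341795) + (-24 - 8756496)) = -478261/(1/(-37527292 + 341795) - 8756520) = -478261/(1/(-37185497) - 8756520) = -478261/(-1/37185497 - 8756520) = -478261/(-325615548190441/37185497) = -478261*(-37185497/325615548190441) = 17784372980717/325615548190441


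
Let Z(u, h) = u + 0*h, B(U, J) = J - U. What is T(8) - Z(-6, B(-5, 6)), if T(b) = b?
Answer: 14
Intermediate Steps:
Z(u, h) = u (Z(u, h) = u + 0 = u)
T(8) - Z(-6, B(-5, 6)) = 8 - 1*(-6) = 8 + 6 = 14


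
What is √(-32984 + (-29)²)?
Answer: I*√32143 ≈ 179.28*I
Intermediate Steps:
√(-32984 + (-29)²) = √(-32984 + 841) = √(-32143) = I*√32143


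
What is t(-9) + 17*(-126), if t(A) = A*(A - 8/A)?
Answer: -2069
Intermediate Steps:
t(-9) + 17*(-126) = (-8 + (-9)**2) + 17*(-126) = (-8 + 81) - 2142 = 73 - 2142 = -2069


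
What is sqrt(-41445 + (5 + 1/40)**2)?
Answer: 3*I*sqrt(7363511)/40 ≈ 203.52*I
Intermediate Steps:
sqrt(-41445 + (5 + 1/40)**2) = sqrt(-41445 + (201/40)**2) = sqrt(-41445 + 40401/1600) = sqrt(-66271599/1600) = 3*I*sqrt(7363511)/40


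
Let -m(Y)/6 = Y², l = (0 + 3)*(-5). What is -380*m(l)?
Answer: 513000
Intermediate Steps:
l = -15 (l = 3*(-5) = -15)
m(Y) = -6*Y²
-380*m(l) = -(-2280)*(-15)² = -(-2280)*225 = -380*(-1350) = 513000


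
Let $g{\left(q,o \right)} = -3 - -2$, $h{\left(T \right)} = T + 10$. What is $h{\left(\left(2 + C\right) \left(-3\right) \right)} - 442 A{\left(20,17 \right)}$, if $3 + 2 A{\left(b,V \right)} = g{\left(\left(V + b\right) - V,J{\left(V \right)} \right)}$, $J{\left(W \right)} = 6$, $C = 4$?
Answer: $876$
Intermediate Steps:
$h{\left(T \right)} = 10 + T$
$g{\left(q,o \right)} = -1$ ($g{\left(q,o \right)} = -3 + 2 = -1$)
$A{\left(b,V \right)} = -2$ ($A{\left(b,V \right)} = - \frac{3}{2} + \frac{1}{2} \left(-1\right) = - \frac{3}{2} - \frac{1}{2} = -2$)
$h{\left(\left(2 + C\right) \left(-3\right) \right)} - 442 A{\left(20,17 \right)} = \left(10 + \left(2 + 4\right) \left(-3\right)\right) - -884 = \left(10 + 6 \left(-3\right)\right) + 884 = \left(10 - 18\right) + 884 = -8 + 884 = 876$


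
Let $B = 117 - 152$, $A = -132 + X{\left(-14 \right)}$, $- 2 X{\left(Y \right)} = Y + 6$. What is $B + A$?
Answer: $-163$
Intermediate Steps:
$X{\left(Y \right)} = -3 - \frac{Y}{2}$ ($X{\left(Y \right)} = - \frac{Y + 6}{2} = - \frac{6 + Y}{2} = -3 - \frac{Y}{2}$)
$A = -128$ ($A = -132 - -4 = -132 + \left(-3 + 7\right) = -132 + 4 = -128$)
$B = -35$
$B + A = -35 - 128 = -163$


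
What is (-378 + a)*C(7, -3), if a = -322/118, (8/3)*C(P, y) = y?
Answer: 202167/472 ≈ 428.32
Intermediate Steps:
C(P, y) = 3*y/8
a = -161/59 (a = -322*1/118 = -161/59 ≈ -2.7288)
(-378 + a)*C(7, -3) = (-378 - 161/59)*((3/8)*(-3)) = -22463/59*(-9/8) = 202167/472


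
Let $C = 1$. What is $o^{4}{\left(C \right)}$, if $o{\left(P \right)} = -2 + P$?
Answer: $1$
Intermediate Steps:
$o^{4}{\left(C \right)} = \left(-2 + 1\right)^{4} = \left(-1\right)^{4} = 1$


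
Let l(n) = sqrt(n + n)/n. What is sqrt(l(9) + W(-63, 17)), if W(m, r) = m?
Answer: sqrt(-567 + 3*sqrt(2))/3 ≈ 7.9075*I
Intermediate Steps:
l(n) = sqrt(2)/sqrt(n) (l(n) = sqrt(2*n)/n = (sqrt(2)*sqrt(n))/n = sqrt(2)/sqrt(n))
sqrt(l(9) + W(-63, 17)) = sqrt(sqrt(2)/sqrt(9) - 63) = sqrt(sqrt(2)*(1/3) - 63) = sqrt(sqrt(2)/3 - 63) = sqrt(-63 + sqrt(2)/3)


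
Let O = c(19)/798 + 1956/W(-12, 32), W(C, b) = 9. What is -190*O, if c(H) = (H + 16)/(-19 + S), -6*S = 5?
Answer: -14741570/357 ≈ -41293.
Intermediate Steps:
S = -⅚ (S = -⅙*5 = -⅚ ≈ -0.83333)
c(H) = -96/119 - 6*H/119 (c(H) = (H + 16)/(-19 - ⅚) = (16 + H)/(-119/6) = (16 + H)*(-6/119) = -96/119 - 6*H/119)
O = 1474157/6783 (O = (-96/119 - 6/119*19)/798 + 1956/9 = (-96/119 - 114/119)*(1/798) + 1956*(⅑) = -30/17*1/798 + 652/3 = -5/2261 + 652/3 = 1474157/6783 ≈ 217.33)
-190*O = -190*1474157/6783 = -14741570/357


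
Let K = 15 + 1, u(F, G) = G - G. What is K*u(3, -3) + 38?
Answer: 38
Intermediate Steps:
u(F, G) = 0
K = 16
K*u(3, -3) + 38 = 16*0 + 38 = 0 + 38 = 38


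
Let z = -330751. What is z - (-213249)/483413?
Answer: -159889119914/483413 ≈ -3.3075e+5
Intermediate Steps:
z - (-213249)/483413 = -330751 - (-213249)/483413 = -330751 - 1*(-213249/483413) = -330751 + 213249/483413 = -159889119914/483413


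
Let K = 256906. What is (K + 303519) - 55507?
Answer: 504918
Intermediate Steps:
(K + 303519) - 55507 = (256906 + 303519) - 55507 = 560425 - 55507 = 504918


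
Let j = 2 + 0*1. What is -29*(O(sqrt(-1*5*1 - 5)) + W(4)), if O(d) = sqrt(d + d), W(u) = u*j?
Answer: -232 - 29*2**(3/4)*5**(1/4)*sqrt(I) ≈ -283.57 - 51.57*I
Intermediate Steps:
j = 2 (j = 2 + 0 = 2)
W(u) = 2*u (W(u) = u*2 = 2*u)
O(d) = sqrt(2)*sqrt(d) (O(d) = sqrt(2*d) = sqrt(2)*sqrt(d))
-29*(O(sqrt(-1*5*1 - 5)) + W(4)) = -29*(sqrt(2)*sqrt(sqrt(-1*5*1 - 5)) + 2*4) = -29*(sqrt(2)*sqrt(sqrt(-5*1 - 5)) + 8) = -29*(sqrt(2)*sqrt(sqrt(-5 - 5)) + 8) = -29*(sqrt(2)*sqrt(sqrt(-10)) + 8) = -29*(sqrt(2)*sqrt(I*sqrt(10)) + 8) = -29*(sqrt(2)*(10**(1/4)*sqrt(I)) + 8) = -29*(2**(3/4)*5**(1/4)*sqrt(I) + 8) = -29*(8 + 2**(3/4)*5**(1/4)*sqrt(I)) = -232 - 29*2**(3/4)*5**(1/4)*sqrt(I)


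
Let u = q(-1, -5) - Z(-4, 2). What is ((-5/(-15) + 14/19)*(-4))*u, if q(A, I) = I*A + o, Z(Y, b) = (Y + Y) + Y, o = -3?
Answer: -3416/57 ≈ -59.930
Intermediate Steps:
Z(Y, b) = 3*Y (Z(Y, b) = 2*Y + Y = 3*Y)
q(A, I) = -3 + A*I (q(A, I) = I*A - 3 = A*I - 3 = -3 + A*I)
u = 14 (u = (-3 - 1*(-5)) - 3*(-4) = (-3 + 5) - 1*(-12) = 2 + 12 = 14)
((-5/(-15) + 14/19)*(-4))*u = ((-5/(-15) + 14/19)*(-4))*14 = ((-5*(-1/15) + 14*(1/19))*(-4))*14 = ((1/3 + 14/19)*(-4))*14 = ((61/57)*(-4))*14 = -244/57*14 = -3416/57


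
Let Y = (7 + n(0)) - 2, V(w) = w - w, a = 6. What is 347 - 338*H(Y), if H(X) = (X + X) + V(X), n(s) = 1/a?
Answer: -9437/3 ≈ -3145.7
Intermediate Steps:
V(w) = 0
n(s) = 1/6
Y = 31/6 (Y = (7 + 1/6) - 2 = 43/6 - 2 = 31/6 ≈ 5.1667)
H(X) = 2*X (H(X) = (X + X) + 0 = 2*X + 0 = 2*X)
347 - 338*H(Y) = 347 - 676*31/6 = 347 - 338*31/3 = 347 - 10478/3 = -9437/3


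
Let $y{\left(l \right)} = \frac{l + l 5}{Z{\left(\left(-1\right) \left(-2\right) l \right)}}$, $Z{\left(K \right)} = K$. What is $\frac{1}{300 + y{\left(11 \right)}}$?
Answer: $\frac{1}{303} \approx 0.0033003$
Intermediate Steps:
$y{\left(l \right)} = 3$ ($y{\left(l \right)} = \frac{l + l 5}{\left(-1\right) \left(-2\right) l} = \frac{l + 5 l}{2 l} = 6 l \frac{1}{2 l} = 3$)
$\frac{1}{300 + y{\left(11 \right)}} = \frac{1}{300 + 3} = \frac{1}{303}$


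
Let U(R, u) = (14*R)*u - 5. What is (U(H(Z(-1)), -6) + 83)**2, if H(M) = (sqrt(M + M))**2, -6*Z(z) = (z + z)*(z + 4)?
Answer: 8100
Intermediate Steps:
Z(z) = -z*(4 + z)/3 (Z(z) = -(z + z)*(z + 4)/6 = -2*z*(4 + z)/6 = -z*(4 + z)/3)
H(M) = 2*M (H(M) = (sqrt(2*M))**2 = (sqrt(2)*sqrt(M))**2 = 2*M)
U(R, u) = -5 + 14*R*u (U(R, u) = 14*R*u - 5 = -5 + 14*R*u)
(U(H(Z(-1)), -6) + 83)**2 = ((-5 + 14*(2*(-1/3*(-1)*(4 - 1)))*(-6)) + 83)**2 = ((-5 + 14*(2*(-1/3*(-1)*3))*(-6)) + 83)**2 = ((-5 + 14*(2*1)*(-6)) + 83)**2 = ((-5 + 14*2*(-6)) + 83)**2 = ((-5 - 168) + 83)**2 = (-173 + 83)**2 = (-90)**2 = 8100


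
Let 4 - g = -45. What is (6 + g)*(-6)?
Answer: -330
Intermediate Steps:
g = 49 (g = 4 - 1*(-45) = 4 + 45 = 49)
(6 + g)*(-6) = (6 + 49)*(-6) = 55*(-6) = -330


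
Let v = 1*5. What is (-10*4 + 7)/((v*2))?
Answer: -33/10 ≈ -3.3000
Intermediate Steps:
v = 5
(-10*4 + 7)/((v*2)) = (-10*4 + 7)/((5*2)) = (-40 + 7)/10 = -33*⅒ = -33/10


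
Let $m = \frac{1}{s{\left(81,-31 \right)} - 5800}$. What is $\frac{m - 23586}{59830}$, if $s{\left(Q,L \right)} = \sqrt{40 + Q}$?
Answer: $- \frac{27307871}{69271174} \approx -0.39422$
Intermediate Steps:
$m = - \frac{1}{5789}$ ($m = \frac{1}{\sqrt{40 + 81} - 5800} = \frac{1}{\sqrt{121} - 5800} = \frac{1}{11 - 5800} = \frac{1}{-5789} = - \frac{1}{5789} \approx -0.00017274$)
$\frac{m - 23586}{59830} = \frac{- \frac{1}{5789} - 23586}{59830} = \left(- \frac{1}{5789} - 23586\right) \frac{1}{59830} = \left(- \frac{136539355}{5789}\right) \frac{1}{59830} = - \frac{27307871}{69271174}$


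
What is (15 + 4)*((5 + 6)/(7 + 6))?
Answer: 209/13 ≈ 16.077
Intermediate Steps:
(15 + 4)*((5 + 6)/(7 + 6)) = 19*(11/13) = 209/13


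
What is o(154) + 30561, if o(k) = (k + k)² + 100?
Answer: 125525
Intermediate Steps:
o(k) = 100 + 4*k² (o(k) = (2*k)² + 100 = 4*k² + 100 = 100 + 4*k²)
o(154) + 30561 = (100 + 4*154²) + 30561 = (100 + 4*23716) + 30561 = (100 + 94864) + 30561 = 94964 + 30561 = 125525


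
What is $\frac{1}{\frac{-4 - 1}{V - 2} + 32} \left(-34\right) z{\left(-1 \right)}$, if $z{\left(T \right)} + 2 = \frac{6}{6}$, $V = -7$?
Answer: $\frac{306}{293} \approx 1.0444$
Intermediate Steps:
$z{\left(T \right)} = -1$ ($z{\left(T \right)} = -2 + \frac{6}{6} = -2 + 6 \cdot \frac{1}{6} = -2 + 1 = -1$)
$\frac{1}{\frac{-4 - 1}{V - 2} + 32} \left(-34\right) z{\left(-1 \right)} = \frac{1}{\frac{-4 - 1}{-7 - 2} + 32} \left(-34\right) \left(-1\right) = \frac{1}{- \frac{5}{-9} + 32} \left(-34\right) \left(-1\right) = \frac{1}{\left(-5\right) \left(- \frac{1}{9}\right) + 32} \left(-34\right) \left(-1\right) = \frac{1}{\frac{5}{9} + 32} \left(-34\right) \left(-1\right) = \frac{1}{\frac{293}{9}} \left(-34\right) \left(-1\right) = \frac{9}{293} \left(-34\right) \left(-1\right) = \left(- \frac{306}{293}\right) \left(-1\right) = \frac{306}{293}$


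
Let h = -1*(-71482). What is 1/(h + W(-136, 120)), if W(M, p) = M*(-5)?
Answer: 1/72162 ≈ 1.3858e-5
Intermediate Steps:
W(M, p) = -5*M
h = 71482
1/(h + W(-136, 120)) = 1/(71482 - 5*(-136)) = 1/(71482 + 680) = 1/72162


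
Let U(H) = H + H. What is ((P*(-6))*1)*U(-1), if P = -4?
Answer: -48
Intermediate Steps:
U(H) = 2*H
((P*(-6))*1)*U(-1) = (-4*(-6)*1)*(2*(-1)) = (24*1)*(-2) = 24*(-2) = -48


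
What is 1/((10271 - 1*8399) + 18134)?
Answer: 1/20006 ≈ 4.9985e-5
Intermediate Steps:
1/((10271 - 1*8399) + 18134) = 1/((10271 - 8399) + 18134) = 1/(1872 + 18134) = 1/20006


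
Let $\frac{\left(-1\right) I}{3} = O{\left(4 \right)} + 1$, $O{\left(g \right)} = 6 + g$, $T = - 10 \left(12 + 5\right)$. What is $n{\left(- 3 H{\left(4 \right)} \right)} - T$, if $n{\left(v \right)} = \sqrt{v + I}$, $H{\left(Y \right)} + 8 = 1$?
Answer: $170 + 2 i \sqrt{3} \approx 170.0 + 3.4641 i$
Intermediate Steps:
$H{\left(Y \right)} = -7$ ($H{\left(Y \right)} = -8 + 1 = -7$)
$T = -170$ ($T = \left(-10\right) 17 = -170$)
$I = -33$ ($I = - 3 \left(\left(6 + 4\right) + 1\right) = - 3 \left(10 + 1\right) = \left(-3\right) 11 = -33$)
$n{\left(v \right)} = \sqrt{-33 + v}$ ($n{\left(v \right)} = \sqrt{v - 33} = \sqrt{-33 + v}$)
$n{\left(- 3 H{\left(4 \right)} \right)} - T = \sqrt{-33 - -21} - -170 = \sqrt{-33 + 21} + 170 = \sqrt{-12} + 170 = 2 i \sqrt{3} + 170 = 170 + 2 i \sqrt{3}$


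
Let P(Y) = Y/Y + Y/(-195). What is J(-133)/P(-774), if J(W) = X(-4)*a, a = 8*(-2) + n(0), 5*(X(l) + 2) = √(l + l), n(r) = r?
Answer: 2080/323 - 416*I*√2/323 ≈ 6.4396 - 1.8214*I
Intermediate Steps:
X(l) = -2 + √2*√l/5 (X(l) = -2 + √(l + l)/5 = -2 + √(2*l)/5 = -2 + (√2*√l)/5 = -2 + √2*√l/5)
P(Y) = 1 - Y/195 (P(Y) = 1 + Y*(-1/195) = 1 - Y/195)
a = -16 (a = 8*(-2) + 0 = -16 + 0 = -16)
J(W) = 32 - 32*I*√2/5 (J(W) = (-2 + √2*√(-4)/5)*(-16) = (-2 + √2*(2*I)/5)*(-16) = (-2 + 2*I*√2/5)*(-16) = 32 - 32*I*√2/5)
J(-133)/P(-774) = (32 - 32*I*√2/5)/(1 - 1/195*(-774)) = (32 - 32*I*√2/5)/(1 + 258/65) = (32 - 32*I*√2/5)/(323/65) = (32 - 32*I*√2/5)*(65/323) = 2080/323 - 416*I*√2/323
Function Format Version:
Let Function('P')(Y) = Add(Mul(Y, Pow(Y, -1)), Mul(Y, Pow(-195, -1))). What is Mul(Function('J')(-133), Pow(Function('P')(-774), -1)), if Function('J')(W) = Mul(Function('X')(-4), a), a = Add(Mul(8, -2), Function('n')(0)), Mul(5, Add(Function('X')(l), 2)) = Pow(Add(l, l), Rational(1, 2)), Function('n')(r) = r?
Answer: Add(Rational(2080, 323), Mul(Rational(-416, 323), I, Pow(2, Rational(1, 2)))) ≈ Add(6.4396, Mul(-1.8214, I))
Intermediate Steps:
Function('X')(l) = Add(-2, Mul(Rational(1, 5), Pow(2, Rational(1, 2)), Pow(l, Rational(1, 2)))) (Function('X')(l) = Add(-2, Mul(Rational(1, 5), Pow(Add(l, l), Rational(1, 2)))) = Add(-2, Mul(Rational(1, 5), Pow(Mul(2, l), Rational(1, 2)))) = Add(-2, Mul(Rational(1, 5), Mul(Pow(2, Rational(1, 2)), Pow(l, Rational(1, 2))))) = Add(-2, Mul(Rational(1, 5), Pow(2, Rational(1, 2)), Pow(l, Rational(1, 2)))))
Function('P')(Y) = Add(1, Mul(Rational(-1, 195), Y)) (Function('P')(Y) = Add(1, Mul(Y, Rational(-1, 195))) = Add(1, Mul(Rational(-1, 195), Y)))
a = -16 (a = Add(Mul(8, -2), 0) = Add(-16, 0) = -16)
Function('J')(W) = Add(32, Mul(Rational(-32, 5), I, Pow(2, Rational(1, 2)))) (Function('J')(W) = Mul(Add(-2, Mul(Rational(1, 5), Pow(2, Rational(1, 2)), Pow(-4, Rational(1, 2)))), -16) = Mul(Add(-2, Mul(Rational(1, 5), Pow(2, Rational(1, 2)), Mul(2, I))), -16) = Mul(Add(-2, Mul(Rational(2, 5), I, Pow(2, Rational(1, 2)))), -16) = Add(32, Mul(Rational(-32, 5), I, Pow(2, Rational(1, 2)))))
Mul(Function('J')(-133), Pow(Function('P')(-774), -1)) = Mul(Add(32, Mul(Rational(-32, 5), I, Pow(2, Rational(1, 2)))), Pow(Add(1, Mul(Rational(-1, 195), -774)), -1)) = Mul(Add(32, Mul(Rational(-32, 5), I, Pow(2, Rational(1, 2)))), Pow(Add(1, Rational(258, 65)), -1)) = Mul(Add(32, Mul(Rational(-32, 5), I, Pow(2, Rational(1, 2)))), Pow(Rational(323, 65), -1)) = Mul(Add(32, Mul(Rational(-32, 5), I, Pow(2, Rational(1, 2)))), Rational(65, 323)) = Add(Rational(2080, 323), Mul(Rational(-416, 323), I, Pow(2, Rational(1, 2))))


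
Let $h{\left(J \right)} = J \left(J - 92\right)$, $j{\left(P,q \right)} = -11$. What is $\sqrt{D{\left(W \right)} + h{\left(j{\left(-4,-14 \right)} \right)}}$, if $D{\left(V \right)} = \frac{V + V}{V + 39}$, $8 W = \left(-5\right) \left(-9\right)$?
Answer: $\frac{\sqrt{16047983}}{119} \approx 33.664$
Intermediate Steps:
$W = \frac{45}{8}$ ($W = \frac{\left(-5\right) \left(-9\right)}{8} = \frac{1}{8} \cdot 45 = \frac{45}{8} \approx 5.625$)
$D{\left(V \right)} = \frac{2 V}{39 + V}$
$h{\left(J \right)} = J \left(-92 + J\right)$
$\sqrt{D{\left(W \right)} + h{\left(j{\left(-4,-14 \right)} \right)}} = \sqrt{2 \cdot \frac{45}{8} \frac{1}{39 + \frac{45}{8}} - 11 \left(-92 - 11\right)} = \sqrt{2 \cdot \frac{45}{8} \frac{1}{\frac{357}{8}} - -1133} = \sqrt{2 \cdot \frac{45}{8} \cdot \frac{8}{357} + 1133} = \sqrt{\frac{30}{119} + 1133} = \sqrt{\frac{134857}{119}} = \frac{\sqrt{16047983}}{119}$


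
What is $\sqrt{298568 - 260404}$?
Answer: $2 \sqrt{9541} \approx 195.36$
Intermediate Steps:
$\sqrt{298568 - 260404} = \sqrt{38164} = 2 \sqrt{9541}$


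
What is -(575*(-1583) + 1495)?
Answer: 908730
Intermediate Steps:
-(575*(-1583) + 1495) = -(-910225 + 1495) = -1*(-908730) = 908730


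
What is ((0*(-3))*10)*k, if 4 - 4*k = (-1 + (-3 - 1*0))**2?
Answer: 0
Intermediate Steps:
k = -3 (k = 1 - (-1 + (-3 - 1*0))**2/4 = 1 - (-1 + (-3 + 0))**2/4 = 1 - (-1 - 3)**2/4 = 1 - 1/4*(-4)**2 = 1 - 1/4*16 = 1 - 4 = -3)
((0*(-3))*10)*k = ((0*(-3))*10)*(-3) = (0*10)*(-3) = 0*(-3) = 0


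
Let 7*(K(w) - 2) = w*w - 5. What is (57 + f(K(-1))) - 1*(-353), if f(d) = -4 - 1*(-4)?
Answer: 410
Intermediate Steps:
K(w) = 9/7 + w²/7 (K(w) = 2 + (w*w - 5)/7 = 2 + (w² - 5)/7 = 2 + (-5 + w²)/7 = 2 + (-5/7 + w²/7) = 9/7 + w²/7)
f(d) = 0 (f(d) = -4 + 4 = 0)
(57 + f(K(-1))) - 1*(-353) = (57 + 0) - 1*(-353) = 57 + 353 = 410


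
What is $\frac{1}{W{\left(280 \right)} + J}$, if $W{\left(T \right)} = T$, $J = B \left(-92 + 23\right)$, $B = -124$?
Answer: $\frac{1}{8836} \approx 0.00011317$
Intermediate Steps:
$J = 8556$ ($J = - 124 \left(-92 + 23\right) = \left(-124\right) \left(-69\right) = 8556$)
$\frac{1}{W{\left(280 \right)} + J} = \frac{1}{280 + 8556} = \frac{1}{8836}$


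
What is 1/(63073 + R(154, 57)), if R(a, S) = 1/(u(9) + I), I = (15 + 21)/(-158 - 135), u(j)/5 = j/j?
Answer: 1429/90131610 ≈ 1.5855e-5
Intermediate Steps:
u(j) = 5 (u(j) = 5*(j/j) = 5*1 = 5)
I = -36/293 (I = 36/(-293) = 36*(-1/293) = -36/293 ≈ -0.12287)
R(a, S) = 293/1429 (R(a, S) = 1/(5 - 36/293) = 1/(1429/293) = 293/1429)
1/(63073 + R(154, 57)) = 1/(63073 + 293/1429) = 1/(90131610/1429) = 1429/90131610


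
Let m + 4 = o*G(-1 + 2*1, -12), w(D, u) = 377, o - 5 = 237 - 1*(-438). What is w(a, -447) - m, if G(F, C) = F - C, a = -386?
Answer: -8459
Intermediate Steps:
o = 680 (o = 5 + (237 - 1*(-438)) = 5 + (237 + 438) = 5 + 675 = 680)
m = 8836 (m = -4 + 680*((-1 + 2*1) - 1*(-12)) = -4 + 680*((-1 + 2) + 12) = -4 + 680*(1 + 12) = -4 + 680*13 = -4 + 8840 = 8836)
w(a, -447) - m = 377 - 1*8836 = 377 - 8836 = -8459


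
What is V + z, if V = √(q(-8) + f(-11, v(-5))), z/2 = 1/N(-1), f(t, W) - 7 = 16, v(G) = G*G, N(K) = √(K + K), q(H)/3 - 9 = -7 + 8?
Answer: √53 - I*√2 ≈ 7.2801 - 1.4142*I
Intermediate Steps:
q(H) = 30 (q(H) = 27 + 3*(-7 + 8) = 27 + 3*1 = 27 + 3 = 30)
N(K) = √2*√K (N(K) = √(2*K) = √2*√K)
v(G) = G²
f(t, W) = 23 (f(t, W) = 7 + 16 = 23)
z = -I*√2 (z = 2/((√2*√(-1))) = 2/((√2*I)) = 2/((I*√2)) = 2*(-I*√2/2) = -I*√2 ≈ -1.4142*I)
V = √53 (V = √(30 + 23) = √53 ≈ 7.2801)
V + z = √53 - I*√2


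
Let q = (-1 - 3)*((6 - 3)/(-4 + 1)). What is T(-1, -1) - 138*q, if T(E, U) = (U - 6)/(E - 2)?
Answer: -1649/3 ≈ -549.67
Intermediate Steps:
T(E, U) = (-6 + U)/(-2 + E)
q = 4 (q = -12/(-3) = -12*(-1)/3 = -4*(-1) = 4)
T(-1, -1) - 138*q = (-6 - 1)/(-2 - 1) - 138*4 = -7/(-3) - 552 = -⅓*(-7) - 552 = 7/3 - 552 = -1649/3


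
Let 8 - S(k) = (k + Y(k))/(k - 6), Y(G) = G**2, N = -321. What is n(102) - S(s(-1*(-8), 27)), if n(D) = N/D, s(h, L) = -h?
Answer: -515/34 ≈ -15.147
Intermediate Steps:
n(D) = -321/D
S(k) = 8 - (k + k**2)/(-6 + k) (S(k) = 8 - (k + k**2)/(k - 6) = 8 - (k + k**2)/(-6 + k))
n(102) - S(s(-1*(-8), 27)) = -321/102 - (-48 - (-(-1)*(-8))**2 + 7*(-(-1)*(-8)))/(-6 - (-1)*(-8)) = -321*1/102 - (-48 - (-1*8)**2 + 7*(-1*8))/(-6 - 1*8) = -107/34 - (-48 - 1*(-8)**2 + 7*(-8))/(-6 - 8) = -107/34 - (-48 - 1*64 - 56)/(-14) = -107/34 - (-1)*(-48 - 64 - 56)/14 = -107/34 - (-1)*(-168)/14 = -107/34 - 1*12 = -107/34 - 12 = -515/34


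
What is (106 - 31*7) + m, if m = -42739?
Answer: -42850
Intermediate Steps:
(106 - 31*7) + m = (106 - 31*7) - 42739 = (106 - 217) - 42739 = -111 - 42739 = -42850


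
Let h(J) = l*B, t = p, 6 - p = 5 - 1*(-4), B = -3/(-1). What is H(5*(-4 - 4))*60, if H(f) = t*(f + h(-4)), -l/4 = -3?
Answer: 720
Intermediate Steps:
l = 12 (l = -4*(-3) = 12)
B = 3 (B = -3*(-1) = 3)
p = -3 (p = 6 - (5 - 1*(-4)) = 6 - (5 + 4) = 6 - 1*9 = 6 - 9 = -3)
t = -3
h(J) = 36 (h(J) = 12*3 = 36)
H(f) = -108 - 3*f (H(f) = -3*(f + 36) = -3*(36 + f) = -108 - 3*f)
H(5*(-4 - 4))*60 = (-108 - 15*(-4 - 4))*60 = (-108 - 15*(-8))*60 = (-108 - 3*(-40))*60 = (-108 + 120)*60 = 12*60 = 720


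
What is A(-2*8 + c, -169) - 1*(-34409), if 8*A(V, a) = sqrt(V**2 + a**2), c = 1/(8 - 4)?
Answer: 34409 + sqrt(460945)/32 ≈ 34430.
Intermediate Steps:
c = 1/4 ≈ 0.25000
A(V, a) = sqrt(V**2 + a**2)/8
A(-2*8 + c, -169) - 1*(-34409) = sqrt((-2*8 + 1/4)**2 + (-169)**2)/8 - 1*(-34409) = sqrt((-16 + 1/4)**2 + 28561)/8 + 34409 = sqrt((-63/4)**2 + 28561)/8 + 34409 = sqrt(3969/16 + 28561)/8 + 34409 = sqrt(460945/16)/8 + 34409 = (sqrt(460945)/4)/8 + 34409 = sqrt(460945)/32 + 34409 = 34409 + sqrt(460945)/32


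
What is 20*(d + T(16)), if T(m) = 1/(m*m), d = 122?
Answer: 156165/64 ≈ 2440.1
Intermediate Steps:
T(m) = m**(-2) (T(m) = 1/(m**2) = m**(-2))
20*(d + T(16)) = 20*(122 + 16**(-2)) = 20*(122 + 1/256) = 20*(31233/256) = 156165/64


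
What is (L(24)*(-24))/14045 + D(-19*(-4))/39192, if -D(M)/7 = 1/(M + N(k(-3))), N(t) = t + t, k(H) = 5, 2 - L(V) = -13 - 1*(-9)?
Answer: -485452043/47338841040 ≈ -0.010255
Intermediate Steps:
L(V) = 6 (L(V) = 2 - (-13 - 1*(-9)) = 2 - (-13 + 9) = 2 - 1*(-4) = 2 + 4 = 6)
N(t) = 2*t
D(M) = -7/(10 + M) (D(M) = -7/(M + 2*5) = -7/(M + 10) = -7/(10 + M))
(L(24)*(-24))/14045 + D(-19*(-4))/39192 = (6*(-24))/14045 - 7/(10 - 19*(-4))/39192 = -144*1/14045 - 7/(10 + 76)*(1/39192) = -144/14045 - 7/86*(1/39192) = -144/14045 - 7*1/86*(1/39192) = -144/14045 - 7/86*1/39192 = -144/14045 - 7/3370512 = -485452043/47338841040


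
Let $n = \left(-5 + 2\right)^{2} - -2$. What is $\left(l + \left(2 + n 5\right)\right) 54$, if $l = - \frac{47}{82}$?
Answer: $\frac{124929}{41} \approx 3047.0$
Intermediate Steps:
$l = - \frac{47}{82}$ ($l = \left(-47\right) \frac{1}{82} = - \frac{47}{82} \approx -0.57317$)
$n = 11$ ($n = \left(-3\right)^{2} + 2 = 9 + 2 = 11$)
$\left(l + \left(2 + n 5\right)\right) 54 = \left(- \frac{47}{82} + \left(2 + 11 \cdot 5\right)\right) 54 = \left(- \frac{47}{82} + \left(2 + 55\right)\right) 54 = \left(- \frac{47}{82} + 57\right) 54 = \frac{4627}{82} \cdot 54 = \frac{124929}{41}$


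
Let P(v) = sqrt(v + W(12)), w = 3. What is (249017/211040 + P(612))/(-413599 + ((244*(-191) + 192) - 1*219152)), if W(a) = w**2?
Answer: -249017/143330559520 - 3*sqrt(69)/679163 ≈ -3.8429e-5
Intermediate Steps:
W(a) = 9 (W(a) = 3**2 = 9)
P(v) = sqrt(9 + v) (P(v) = sqrt(v + 9) = sqrt(9 + v))
(249017/211040 + P(612))/(-413599 + ((244*(-191) + 192) - 1*219152)) = (249017/211040 + sqrt(9 + 612))/(-413599 + ((244*(-191) + 192) - 1*219152)) = (249017*(1/211040) + sqrt(621))/(-413599 + ((-46604 + 192) - 219152)) = (249017/211040 + 3*sqrt(69))/(-413599 + (-46412 - 219152)) = (249017/211040 + 3*sqrt(69))/(-413599 - 265564) = (249017/211040 + 3*sqrt(69))/(-679163) = (249017/211040 + 3*sqrt(69))*(-1/679163) = -249017/143330559520 - 3*sqrt(69)/679163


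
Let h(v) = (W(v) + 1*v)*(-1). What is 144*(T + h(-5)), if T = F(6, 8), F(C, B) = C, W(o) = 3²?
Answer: 288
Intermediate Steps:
W(o) = 9
T = 6
h(v) = -9 - v (h(v) = (9 + 1*v)*(-1) = (9 + v)*(-1) = -9 - v)
144*(T + h(-5)) = 144*(6 + (-9 - 1*(-5))) = 144*(6 + (-9 + 5)) = 144*(6 - 4) = 144*2 = 288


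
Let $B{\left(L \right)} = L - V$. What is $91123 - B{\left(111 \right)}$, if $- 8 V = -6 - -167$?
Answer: $\frac{727935}{8} \approx 90992.0$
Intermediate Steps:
$V = - \frac{161}{8}$ ($V = - \frac{-6 - -167}{8} = - \frac{-6 + 167}{8} = \left(- \frac{1}{8}\right) 161 = - \frac{161}{8} \approx -20.125$)
$B{\left(L \right)} = \frac{161}{8} + L$ ($B{\left(L \right)} = L - - \frac{161}{8} = L + \frac{161}{8} = \frac{161}{8} + L$)
$91123 - B{\left(111 \right)} = 91123 - \left(\frac{161}{8} + 111\right) = 91123 - \frac{1049}{8} = \frac{727935}{8}$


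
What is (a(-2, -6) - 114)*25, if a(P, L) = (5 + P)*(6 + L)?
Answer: -2850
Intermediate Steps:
(a(-2, -6) - 114)*25 = ((30 + 5*(-6) + 6*(-2) - 6*(-2)) - 114)*25 = ((30 - 30 - 12 + 12) - 114)*25 = (0 - 114)*25 = -114*25 = -2850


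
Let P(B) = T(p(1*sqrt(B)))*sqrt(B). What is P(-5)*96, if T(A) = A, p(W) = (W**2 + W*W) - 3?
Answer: -1248*I*sqrt(5) ≈ -2790.6*I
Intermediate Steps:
p(W) = -3 + 2*W**2 (p(W) = (W**2 + W**2) - 3 = 2*W**2 - 3 = -3 + 2*W**2)
P(B) = sqrt(B)*(-3 + 2*B) (P(B) = (-3 + 2*(1*sqrt(B))**2)*sqrt(B) = (-3 + 2*(sqrt(B))**2)*sqrt(B) = (-3 + 2*B)*sqrt(B) = sqrt(B)*(-3 + 2*B))
P(-5)*96 = (sqrt(-5)*(-3 + 2*(-5)))*96 = ((I*sqrt(5))*(-3 - 10))*96 = ((I*sqrt(5))*(-13))*96 = -13*I*sqrt(5)*96 = -1248*I*sqrt(5)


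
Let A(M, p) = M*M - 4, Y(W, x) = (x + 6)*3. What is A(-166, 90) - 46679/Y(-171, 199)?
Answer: 16897801/615 ≈ 27476.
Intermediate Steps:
Y(W, x) = 18 + 3*x (Y(W, x) = (6 + x)*3 = 18 + 3*x)
A(M, p) = -4 + M² (A(M, p) = M² - 4 = -4 + M²)
A(-166, 90) - 46679/Y(-171, 199) = (-4 + (-166)²) - 46679/(18 + 3*199) = (-4 + 27556) - 46679/(18 + 597) = 27552 - 46679/615 = 16897801/615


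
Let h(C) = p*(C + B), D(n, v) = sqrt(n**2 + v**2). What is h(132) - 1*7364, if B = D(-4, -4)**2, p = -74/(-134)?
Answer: -487320/67 ≈ -7273.4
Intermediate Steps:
p = 37/67 (p = -74*(-1/134) = 37/67 ≈ 0.55224)
B = 32 (B = (sqrt((-4)**2 + (-4)**2))**2 = (sqrt(16 + 16))**2 = (sqrt(32))**2 = (4*sqrt(2))**2 = 32)
h(C) = 1184/67 + 37*C/67 (h(C) = 37*(C + 32)/67 = 37*(32 + C)/67 = 1184/67 + 37*C/67)
h(132) - 1*7364 = (1184/67 + (37/67)*132) - 1*7364 = (1184/67 + 4884/67) - 7364 = 6068/67 - 7364 = -487320/67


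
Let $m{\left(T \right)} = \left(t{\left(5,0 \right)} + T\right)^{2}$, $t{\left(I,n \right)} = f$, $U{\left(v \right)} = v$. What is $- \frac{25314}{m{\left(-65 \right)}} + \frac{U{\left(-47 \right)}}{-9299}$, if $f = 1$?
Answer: $- \frac{117601187}{19044352} \approx -6.1751$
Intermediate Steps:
$t{\left(I,n \right)} = 1$
$m{\left(T \right)} = \left(1 + T\right)^{2}$
$- \frac{25314}{m{\left(-65 \right)}} + \frac{U{\left(-47 \right)}}{-9299} = - \frac{25314}{\left(1 - 65\right)^{2}} - \frac{47}{-9299} = - \frac{25314}{\left(-64\right)^{2}} - - \frac{47}{9299} = - \frac{25314}{4096} + \frac{47}{9299} = \left(-25314\right) \frac{1}{4096} + \frac{47}{9299} = - \frac{12657}{2048} + \frac{47}{9299} = - \frac{117601187}{19044352}$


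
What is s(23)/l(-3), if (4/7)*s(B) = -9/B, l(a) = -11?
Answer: 63/1012 ≈ 0.062253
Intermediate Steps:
s(B) = -63/(4*B) (s(B) = 7*(-9/B)/4 = -63/(4*B))
s(23)/l(-3) = -63/4/23/(-11) = -63/4*1/23*(-1/11) = -63/92*(-1/11) = 63/1012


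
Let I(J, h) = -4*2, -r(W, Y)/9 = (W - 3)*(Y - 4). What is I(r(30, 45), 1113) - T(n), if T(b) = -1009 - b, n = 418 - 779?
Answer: 640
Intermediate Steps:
r(W, Y) = -9*(-4 + Y)*(-3 + W) (r(W, Y) = -9*(W - 3)*(Y - 4) = -9*(-3 + W)*(-4 + Y) = -9*(-4 + Y)*(-3 + W))
n = -361
I(J, h) = -8
I(r(30, 45), 1113) - T(n) = -8 - (-1009 - 1*(-361)) = -8 - (-1009 + 361) = -8 - 1*(-648) = -8 + 648 = 640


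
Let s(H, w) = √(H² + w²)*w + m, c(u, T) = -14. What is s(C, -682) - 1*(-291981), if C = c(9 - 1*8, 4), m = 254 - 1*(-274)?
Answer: 292509 - 1364*√116330 ≈ -1.7271e+5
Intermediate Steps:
m = 528 (m = 254 + 274 = 528)
C = -14
s(H, w) = 528 + w*√(H² + w²) (s(H, w) = √(H² + w²)*w + 528 = w*√(H² + w²) + 528 = 528 + w*√(H² + w²))
s(C, -682) - 1*(-291981) = (528 - 682*√((-14)² + (-682)²)) - 1*(-291981) = (528 - 682*√(196 + 465124)) + 291981 = (528 - 1364*√116330) + 291981 = 292509 - 1364*√116330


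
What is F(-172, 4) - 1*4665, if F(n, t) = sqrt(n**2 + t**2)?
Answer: -4665 + 20*sqrt(74) ≈ -4493.0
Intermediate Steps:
F(-172, 4) - 1*4665 = sqrt((-172)**2 + 4**2) - 1*4665 = sqrt(29584 + 16) - 4665 = sqrt(29600) - 4665 = 20*sqrt(74) - 4665 = -4665 + 20*sqrt(74)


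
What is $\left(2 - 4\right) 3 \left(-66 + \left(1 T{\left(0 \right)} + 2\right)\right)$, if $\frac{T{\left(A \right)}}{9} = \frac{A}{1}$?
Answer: $384$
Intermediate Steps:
$T{\left(A \right)} = 9 A$ ($T{\left(A \right)} = 9 \frac{A}{1} = 9 A 1 = 9 A$)
$\left(2 - 4\right) 3 \left(-66 + \left(1 T{\left(0 \right)} + 2\right)\right) = \left(2 - 4\right) 3 \left(-66 + \left(1 \cdot 9 \cdot 0 + 2\right)\right) = \left(-2\right) 3 \left(-66 + \left(1 \cdot 0 + 2\right)\right) = - 6 \left(-66 + \left(0 + 2\right)\right) = - 6 \left(-66 + 2\right) = \left(-6\right) \left(-64\right) = 384$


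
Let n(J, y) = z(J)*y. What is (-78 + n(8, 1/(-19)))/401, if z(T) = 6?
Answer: -1488/7619 ≈ -0.19530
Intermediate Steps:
n(J, y) = 6*y
(-78 + n(8, 1/(-19)))/401 = (-78 + 6/(-19))/401 = (-78 + 6*(-1/19))*(1/401) = (-78 - 6/19)*(1/401) = -1488/19*1/401 = -1488/7619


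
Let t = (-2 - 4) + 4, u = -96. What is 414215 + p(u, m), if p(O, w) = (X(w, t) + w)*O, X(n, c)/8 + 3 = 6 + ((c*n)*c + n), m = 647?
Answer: -2134681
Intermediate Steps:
t = -2 (t = -6 + 4 = -2)
X(n, c) = 24 + 8*n + 8*n*c² (X(n, c) = -24 + 8*(6 + ((c*n)*c + n)) = -24 + 8*(6 + (n*c² + n)) = -24 + 8*(6 + (n + n*c²)) = -24 + 8*(6 + n + n*c²) = -24 + (48 + 8*n + 8*n*c²) = 24 + 8*n + 8*n*c²)
p(O, w) = O*(24 + 41*w) (p(O, w) = ((24 + 8*w + 8*w*(-2)²) + w)*O = ((24 + 8*w + 8*w*4) + w)*O = ((24 + 8*w + 32*w) + w)*O = ((24 + 40*w) + w)*O = (24 + 41*w)*O = O*(24 + 41*w))
414215 + p(u, m) = 414215 - 96*(24 + 41*647) = 414215 - 96*(24 + 26527) = 414215 - 96*26551 = 414215 - 2548896 = -2134681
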